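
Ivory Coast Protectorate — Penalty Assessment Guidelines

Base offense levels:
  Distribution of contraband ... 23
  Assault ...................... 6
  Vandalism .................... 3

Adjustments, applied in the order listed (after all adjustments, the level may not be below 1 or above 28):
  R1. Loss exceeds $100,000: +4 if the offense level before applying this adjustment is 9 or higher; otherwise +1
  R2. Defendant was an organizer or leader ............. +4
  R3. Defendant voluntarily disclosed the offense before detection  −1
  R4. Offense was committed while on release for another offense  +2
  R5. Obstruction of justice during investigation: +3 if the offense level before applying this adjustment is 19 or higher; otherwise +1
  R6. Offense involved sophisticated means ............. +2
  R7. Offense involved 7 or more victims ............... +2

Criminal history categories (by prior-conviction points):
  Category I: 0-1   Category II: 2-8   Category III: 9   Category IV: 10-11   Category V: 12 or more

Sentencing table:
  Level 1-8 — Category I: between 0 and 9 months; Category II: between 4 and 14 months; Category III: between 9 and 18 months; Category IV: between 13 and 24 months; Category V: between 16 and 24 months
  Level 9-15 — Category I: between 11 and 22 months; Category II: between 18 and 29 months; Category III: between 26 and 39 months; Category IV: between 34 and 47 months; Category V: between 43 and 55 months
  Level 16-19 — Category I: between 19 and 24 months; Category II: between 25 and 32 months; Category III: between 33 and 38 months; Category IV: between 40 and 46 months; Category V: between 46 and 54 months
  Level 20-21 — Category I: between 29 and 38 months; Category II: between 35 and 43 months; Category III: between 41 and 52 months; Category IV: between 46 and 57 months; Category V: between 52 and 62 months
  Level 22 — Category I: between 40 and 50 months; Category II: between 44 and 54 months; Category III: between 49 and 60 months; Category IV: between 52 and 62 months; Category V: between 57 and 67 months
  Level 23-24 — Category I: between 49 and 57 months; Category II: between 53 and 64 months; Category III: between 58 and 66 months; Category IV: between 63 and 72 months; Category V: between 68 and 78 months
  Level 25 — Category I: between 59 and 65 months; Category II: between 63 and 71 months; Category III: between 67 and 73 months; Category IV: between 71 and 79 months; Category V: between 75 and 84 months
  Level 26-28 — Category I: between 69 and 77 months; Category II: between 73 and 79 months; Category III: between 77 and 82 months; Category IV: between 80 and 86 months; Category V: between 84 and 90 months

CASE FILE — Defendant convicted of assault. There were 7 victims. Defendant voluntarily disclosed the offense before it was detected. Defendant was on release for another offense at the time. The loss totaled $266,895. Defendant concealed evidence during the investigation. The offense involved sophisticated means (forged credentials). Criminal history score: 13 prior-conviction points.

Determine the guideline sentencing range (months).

Base offense level for assault: 6.
R1 applies (level before this adjustment is 6 < 9, so +1): 6 + 1 = 7.
R3 applies: 7 − 1 = 6.
R4 applies: 6 + 2 = 8.
R5 applies (level before this adjustment is 8 < 19, so +1): 8 + 1 = 9.
R6 applies: 9 + 2 = 11.
R7 applies: 11 + 2 = 13.
Final offense level: 13.
Criminal history: 13 prior points → Category V (12+).
Level 13 falls in the 9-15 band.
Grid: Level 9-15 × Category V = 43-55 months.

43-55 months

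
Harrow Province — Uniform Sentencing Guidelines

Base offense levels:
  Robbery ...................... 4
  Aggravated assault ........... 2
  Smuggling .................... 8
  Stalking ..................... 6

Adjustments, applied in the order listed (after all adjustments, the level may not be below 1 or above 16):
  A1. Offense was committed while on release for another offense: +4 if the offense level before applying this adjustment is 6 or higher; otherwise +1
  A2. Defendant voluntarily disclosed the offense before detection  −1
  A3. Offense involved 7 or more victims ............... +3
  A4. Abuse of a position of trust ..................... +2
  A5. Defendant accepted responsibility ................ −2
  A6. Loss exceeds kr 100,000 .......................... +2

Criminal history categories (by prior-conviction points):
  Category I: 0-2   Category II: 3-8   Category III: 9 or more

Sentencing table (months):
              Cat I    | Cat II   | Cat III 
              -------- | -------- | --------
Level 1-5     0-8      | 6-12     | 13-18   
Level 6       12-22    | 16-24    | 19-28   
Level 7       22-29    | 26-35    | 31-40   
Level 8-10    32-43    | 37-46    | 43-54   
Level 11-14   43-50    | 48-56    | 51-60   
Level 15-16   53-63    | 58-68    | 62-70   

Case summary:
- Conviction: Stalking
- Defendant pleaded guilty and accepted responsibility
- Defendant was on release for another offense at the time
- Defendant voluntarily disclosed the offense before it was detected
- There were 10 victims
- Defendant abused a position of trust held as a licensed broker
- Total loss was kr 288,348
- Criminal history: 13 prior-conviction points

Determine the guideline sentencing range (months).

Base offense level for stalking: 6.
A1 applies (level before this adjustment is 6 ≥ 6, so +4): 6 + 4 = 10.
A2 applies: 10 − 1 = 9.
A3 applies: 9 + 3 = 12.
A4 applies: 12 + 2 = 14.
A5 applies: 14 − 2 = 12.
A6 applies: 12 + 2 = 14.
Final offense level: 14.
Criminal history: 13 prior points → Category III (9+).
Level 14 falls in the 11-14 band.
Grid: Level 11-14 × Category III = 51-60 months.

51-60 months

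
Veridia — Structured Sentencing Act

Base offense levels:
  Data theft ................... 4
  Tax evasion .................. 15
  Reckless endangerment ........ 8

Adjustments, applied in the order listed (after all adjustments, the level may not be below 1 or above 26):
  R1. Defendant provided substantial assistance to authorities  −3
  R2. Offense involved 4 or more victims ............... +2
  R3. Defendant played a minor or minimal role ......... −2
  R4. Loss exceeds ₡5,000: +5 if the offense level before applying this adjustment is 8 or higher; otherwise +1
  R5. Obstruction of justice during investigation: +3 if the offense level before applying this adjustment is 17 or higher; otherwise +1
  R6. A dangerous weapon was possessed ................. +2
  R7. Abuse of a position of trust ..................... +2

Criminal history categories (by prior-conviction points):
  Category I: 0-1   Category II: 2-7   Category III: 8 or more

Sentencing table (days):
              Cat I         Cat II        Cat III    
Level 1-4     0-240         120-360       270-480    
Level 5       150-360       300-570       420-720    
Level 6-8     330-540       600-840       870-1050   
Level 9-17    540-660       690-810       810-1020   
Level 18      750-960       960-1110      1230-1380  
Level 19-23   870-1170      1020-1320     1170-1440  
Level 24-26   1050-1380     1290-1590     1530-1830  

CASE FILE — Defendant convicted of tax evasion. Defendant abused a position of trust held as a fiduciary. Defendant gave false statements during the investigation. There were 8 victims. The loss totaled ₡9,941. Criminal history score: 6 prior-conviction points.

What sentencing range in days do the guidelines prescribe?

1290-1590 days

Base offense level for tax evasion: 15.
R2 applies: 15 + 2 = 17.
R3 does not apply.
R4 applies (level before this adjustment is 17 ≥ 8, so +5): 17 + 5 = 22.
R5 applies (level before this adjustment is 22 ≥ 17, so +3): 22 + 3 = 25.
R6 does not apply.
R7 applies: 25 + 2 = 27.
Level 27 exceeds the maximum of 26; capped at 26.
Final offense level: 26.
Criminal history: 6 prior points → Category II (2-7).
Level 26 falls in the 24-26 band.
Grid: Level 24-26 × Category II = 1290-1590 days.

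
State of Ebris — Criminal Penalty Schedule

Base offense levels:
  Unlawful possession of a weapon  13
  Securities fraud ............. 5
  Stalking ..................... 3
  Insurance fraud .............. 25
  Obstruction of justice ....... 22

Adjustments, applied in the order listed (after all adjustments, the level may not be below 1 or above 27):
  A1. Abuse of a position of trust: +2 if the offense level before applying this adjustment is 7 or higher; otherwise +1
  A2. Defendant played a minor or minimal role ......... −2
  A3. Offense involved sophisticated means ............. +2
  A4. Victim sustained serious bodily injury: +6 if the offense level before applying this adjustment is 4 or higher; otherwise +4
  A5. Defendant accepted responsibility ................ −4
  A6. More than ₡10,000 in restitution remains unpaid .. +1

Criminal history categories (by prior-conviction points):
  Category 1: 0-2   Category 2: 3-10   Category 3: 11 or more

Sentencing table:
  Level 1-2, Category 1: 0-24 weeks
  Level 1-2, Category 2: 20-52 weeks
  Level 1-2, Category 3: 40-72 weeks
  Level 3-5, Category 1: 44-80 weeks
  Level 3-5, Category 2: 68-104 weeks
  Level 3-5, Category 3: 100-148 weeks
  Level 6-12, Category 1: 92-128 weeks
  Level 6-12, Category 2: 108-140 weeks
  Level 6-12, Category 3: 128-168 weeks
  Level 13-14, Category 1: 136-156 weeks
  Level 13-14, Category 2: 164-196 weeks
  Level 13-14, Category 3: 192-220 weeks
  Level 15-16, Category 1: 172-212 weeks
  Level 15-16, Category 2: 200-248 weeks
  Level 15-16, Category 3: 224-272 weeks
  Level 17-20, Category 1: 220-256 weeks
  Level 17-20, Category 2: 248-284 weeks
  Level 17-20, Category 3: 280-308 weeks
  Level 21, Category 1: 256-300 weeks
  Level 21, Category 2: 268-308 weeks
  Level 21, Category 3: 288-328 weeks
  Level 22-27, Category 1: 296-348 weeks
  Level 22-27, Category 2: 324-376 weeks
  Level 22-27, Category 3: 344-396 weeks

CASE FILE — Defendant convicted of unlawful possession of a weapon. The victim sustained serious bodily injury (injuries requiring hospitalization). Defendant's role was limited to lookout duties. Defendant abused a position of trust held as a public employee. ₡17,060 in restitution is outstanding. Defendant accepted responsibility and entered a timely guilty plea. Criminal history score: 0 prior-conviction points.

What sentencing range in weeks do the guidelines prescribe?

172-212 weeks

Base offense level for unlawful possession of a weapon: 13.
A1 applies (level before this adjustment is 13 ≥ 7, so +2): 13 + 2 = 15.
A2 applies: 15 − 2 = 13.
A3 does not apply.
A4 applies (level before this adjustment is 13 ≥ 4, so +6): 13 + 6 = 19.
A5 applies: 19 − 4 = 15.
A6 applies: 15 + 1 = 16.
Final offense level: 16.
Criminal history: 0 prior points → Category 1 (0-2).
Level 16 falls in the 15-16 band.
Grid: Level 15-16 × Category 1 = 172-212 weeks.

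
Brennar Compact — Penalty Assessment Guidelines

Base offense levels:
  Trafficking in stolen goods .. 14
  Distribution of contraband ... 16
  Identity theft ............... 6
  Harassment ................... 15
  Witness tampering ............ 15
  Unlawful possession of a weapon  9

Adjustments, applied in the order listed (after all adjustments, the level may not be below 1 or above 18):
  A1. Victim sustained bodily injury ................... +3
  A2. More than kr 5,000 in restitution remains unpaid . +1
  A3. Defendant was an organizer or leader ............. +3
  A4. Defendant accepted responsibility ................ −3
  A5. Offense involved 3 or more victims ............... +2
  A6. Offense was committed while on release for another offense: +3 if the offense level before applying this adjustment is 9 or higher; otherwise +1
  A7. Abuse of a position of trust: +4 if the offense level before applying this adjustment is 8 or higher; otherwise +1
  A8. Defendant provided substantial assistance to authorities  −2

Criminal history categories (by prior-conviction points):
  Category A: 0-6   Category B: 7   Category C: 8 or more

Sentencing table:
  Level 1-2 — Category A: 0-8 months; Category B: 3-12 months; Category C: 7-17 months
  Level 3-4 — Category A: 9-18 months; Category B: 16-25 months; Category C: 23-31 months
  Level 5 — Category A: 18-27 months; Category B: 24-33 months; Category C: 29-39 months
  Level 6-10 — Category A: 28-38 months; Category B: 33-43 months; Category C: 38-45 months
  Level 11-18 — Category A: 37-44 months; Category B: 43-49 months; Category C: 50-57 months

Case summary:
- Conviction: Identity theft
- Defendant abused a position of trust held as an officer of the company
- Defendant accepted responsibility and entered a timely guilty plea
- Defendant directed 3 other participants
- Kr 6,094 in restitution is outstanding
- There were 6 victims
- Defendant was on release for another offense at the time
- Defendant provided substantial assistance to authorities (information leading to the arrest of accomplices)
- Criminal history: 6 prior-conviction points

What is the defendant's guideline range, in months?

37-44 months

Base offense level for identity theft: 6.
A1 does not apply.
A2 applies: 6 + 1 = 7.
A3 applies: 7 + 3 = 10.
A4 applies: 10 − 3 = 7.
A5 applies: 7 + 2 = 9.
A6 applies (level before this adjustment is 9 ≥ 9, so +3): 9 + 3 = 12.
A7 applies (level before this adjustment is 12 ≥ 8, so +4): 12 + 4 = 16.
A8 applies: 16 − 2 = 14.
Final offense level: 14.
Criminal history: 6 prior points → Category A (0-6).
Level 14 falls in the 11-18 band.
Grid: Level 11-18 × Category A = 37-44 months.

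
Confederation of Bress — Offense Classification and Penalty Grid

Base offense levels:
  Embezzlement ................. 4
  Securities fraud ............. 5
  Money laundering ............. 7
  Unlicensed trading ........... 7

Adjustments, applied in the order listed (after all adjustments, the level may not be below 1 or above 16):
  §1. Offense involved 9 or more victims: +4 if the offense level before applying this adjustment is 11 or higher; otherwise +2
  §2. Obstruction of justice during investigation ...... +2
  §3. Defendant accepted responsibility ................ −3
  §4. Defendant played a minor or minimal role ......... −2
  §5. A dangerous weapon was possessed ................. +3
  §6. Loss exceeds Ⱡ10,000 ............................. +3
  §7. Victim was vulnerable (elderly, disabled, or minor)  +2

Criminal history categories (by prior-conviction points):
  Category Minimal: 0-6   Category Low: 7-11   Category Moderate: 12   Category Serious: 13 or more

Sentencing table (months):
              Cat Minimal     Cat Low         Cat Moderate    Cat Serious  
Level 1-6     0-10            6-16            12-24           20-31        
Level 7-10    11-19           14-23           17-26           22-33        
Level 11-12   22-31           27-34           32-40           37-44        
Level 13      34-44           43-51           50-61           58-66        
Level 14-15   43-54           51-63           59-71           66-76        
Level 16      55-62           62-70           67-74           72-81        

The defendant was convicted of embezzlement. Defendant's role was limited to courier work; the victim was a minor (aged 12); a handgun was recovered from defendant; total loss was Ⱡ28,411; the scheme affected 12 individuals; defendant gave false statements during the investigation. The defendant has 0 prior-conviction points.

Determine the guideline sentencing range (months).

43-54 months

Base offense level for embezzlement: 4.
§1 applies (level before this adjustment is 4 < 11, so +2): 4 + 2 = 6.
§2 applies: 6 + 2 = 8.
§3 does not apply.
§4 applies: 8 − 2 = 6.
§5 applies: 6 + 3 = 9.
§6 applies: 9 + 3 = 12.
§7 applies: 12 + 2 = 14.
Final offense level: 14.
Criminal history: 0 prior points → Category Minimal (0-6).
Level 14 falls in the 14-15 band.
Grid: Level 14-15 × Category Minimal = 43-54 months.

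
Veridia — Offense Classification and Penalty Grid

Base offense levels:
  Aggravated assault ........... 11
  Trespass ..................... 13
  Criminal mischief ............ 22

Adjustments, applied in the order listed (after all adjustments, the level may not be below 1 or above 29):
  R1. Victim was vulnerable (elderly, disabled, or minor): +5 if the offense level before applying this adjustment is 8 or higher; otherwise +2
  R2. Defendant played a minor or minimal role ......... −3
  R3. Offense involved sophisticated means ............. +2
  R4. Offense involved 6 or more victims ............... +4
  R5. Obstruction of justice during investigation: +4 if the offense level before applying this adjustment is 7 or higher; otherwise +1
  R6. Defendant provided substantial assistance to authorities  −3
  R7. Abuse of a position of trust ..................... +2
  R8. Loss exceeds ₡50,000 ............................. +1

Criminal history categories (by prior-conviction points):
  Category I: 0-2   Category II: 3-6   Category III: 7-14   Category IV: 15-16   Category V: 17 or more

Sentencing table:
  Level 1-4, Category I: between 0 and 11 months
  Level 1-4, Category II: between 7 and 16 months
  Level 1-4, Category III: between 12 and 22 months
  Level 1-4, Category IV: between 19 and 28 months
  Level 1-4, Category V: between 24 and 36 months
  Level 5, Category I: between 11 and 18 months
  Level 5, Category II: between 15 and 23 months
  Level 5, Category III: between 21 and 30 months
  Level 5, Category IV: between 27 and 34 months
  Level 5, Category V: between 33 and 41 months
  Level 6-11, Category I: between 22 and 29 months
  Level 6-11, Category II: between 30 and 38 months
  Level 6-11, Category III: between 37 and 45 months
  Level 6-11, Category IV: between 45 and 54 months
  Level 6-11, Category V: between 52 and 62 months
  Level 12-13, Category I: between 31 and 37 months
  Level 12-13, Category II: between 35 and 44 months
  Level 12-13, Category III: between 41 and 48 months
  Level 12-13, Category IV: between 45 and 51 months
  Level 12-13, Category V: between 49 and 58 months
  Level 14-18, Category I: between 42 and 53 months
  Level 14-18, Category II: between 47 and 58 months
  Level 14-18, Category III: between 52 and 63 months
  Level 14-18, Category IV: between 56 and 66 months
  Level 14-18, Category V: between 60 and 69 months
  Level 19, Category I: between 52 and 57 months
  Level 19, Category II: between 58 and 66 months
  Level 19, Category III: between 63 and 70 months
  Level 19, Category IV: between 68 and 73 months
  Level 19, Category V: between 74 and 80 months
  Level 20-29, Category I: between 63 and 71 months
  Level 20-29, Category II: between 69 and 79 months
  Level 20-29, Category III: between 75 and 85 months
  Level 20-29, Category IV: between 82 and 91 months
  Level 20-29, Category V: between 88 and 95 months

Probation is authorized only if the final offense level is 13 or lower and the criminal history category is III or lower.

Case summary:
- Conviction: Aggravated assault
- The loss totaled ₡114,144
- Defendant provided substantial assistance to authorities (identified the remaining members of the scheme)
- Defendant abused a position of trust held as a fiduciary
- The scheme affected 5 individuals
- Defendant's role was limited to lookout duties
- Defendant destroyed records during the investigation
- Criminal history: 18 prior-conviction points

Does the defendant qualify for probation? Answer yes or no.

No

Base offense level for aggravated assault: 11.
R2 applies: 11 − 3 = 8.
R5 applies (level before this adjustment is 8 ≥ 7, so +4): 8 + 4 = 12.
R6 applies: 12 − 3 = 9.
R7 applies: 9 + 2 = 11.
R8 applies: 11 + 1 = 12.
Final offense level: 12.
Criminal history: 18 prior points → Category V (17+).
Level 12 falls in the 12-13 band.
Grid: Level 12-13 × Category V = 49-58 months.
Probation check: level 12 ≤ 13 and category V > III → not eligible.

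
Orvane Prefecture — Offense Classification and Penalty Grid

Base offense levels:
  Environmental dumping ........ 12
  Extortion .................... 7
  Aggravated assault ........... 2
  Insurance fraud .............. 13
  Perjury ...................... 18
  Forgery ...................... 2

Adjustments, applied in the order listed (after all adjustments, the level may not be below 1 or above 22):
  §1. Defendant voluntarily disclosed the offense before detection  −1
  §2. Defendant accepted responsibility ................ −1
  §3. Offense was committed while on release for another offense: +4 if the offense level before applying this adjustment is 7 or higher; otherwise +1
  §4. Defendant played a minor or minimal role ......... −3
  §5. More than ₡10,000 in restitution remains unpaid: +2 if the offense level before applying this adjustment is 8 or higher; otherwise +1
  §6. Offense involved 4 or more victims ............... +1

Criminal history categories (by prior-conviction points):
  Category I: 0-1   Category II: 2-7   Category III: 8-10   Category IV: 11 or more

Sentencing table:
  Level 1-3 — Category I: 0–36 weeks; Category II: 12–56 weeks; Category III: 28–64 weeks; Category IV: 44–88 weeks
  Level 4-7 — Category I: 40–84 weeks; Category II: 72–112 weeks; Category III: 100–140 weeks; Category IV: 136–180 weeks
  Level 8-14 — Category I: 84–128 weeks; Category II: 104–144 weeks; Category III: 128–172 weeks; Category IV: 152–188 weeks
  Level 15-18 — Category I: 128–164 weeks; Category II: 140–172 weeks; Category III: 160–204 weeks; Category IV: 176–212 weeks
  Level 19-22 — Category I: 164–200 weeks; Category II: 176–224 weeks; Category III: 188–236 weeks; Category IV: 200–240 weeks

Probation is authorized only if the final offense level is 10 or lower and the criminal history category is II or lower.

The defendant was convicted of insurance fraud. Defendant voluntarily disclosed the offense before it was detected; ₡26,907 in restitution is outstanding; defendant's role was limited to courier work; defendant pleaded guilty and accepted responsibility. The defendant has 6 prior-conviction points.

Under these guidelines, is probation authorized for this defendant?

Base offense level for insurance fraud: 13.
§1 applies: 13 − 1 = 12.
§2 applies: 12 − 1 = 11.
§3 does not apply.
§4 applies: 11 − 3 = 8.
§5 applies (level before this adjustment is 8 ≥ 8, so +2): 8 + 2 = 10.
§6 does not apply.
Final offense level: 10.
Criminal history: 6 prior points → Category II (2-7).
Level 10 falls in the 8-14 band.
Grid: Level 8-14 × Category II = 104-144 weeks.
Probation check: level 10 ≤ 10 and category II ≤ II → eligible.

Yes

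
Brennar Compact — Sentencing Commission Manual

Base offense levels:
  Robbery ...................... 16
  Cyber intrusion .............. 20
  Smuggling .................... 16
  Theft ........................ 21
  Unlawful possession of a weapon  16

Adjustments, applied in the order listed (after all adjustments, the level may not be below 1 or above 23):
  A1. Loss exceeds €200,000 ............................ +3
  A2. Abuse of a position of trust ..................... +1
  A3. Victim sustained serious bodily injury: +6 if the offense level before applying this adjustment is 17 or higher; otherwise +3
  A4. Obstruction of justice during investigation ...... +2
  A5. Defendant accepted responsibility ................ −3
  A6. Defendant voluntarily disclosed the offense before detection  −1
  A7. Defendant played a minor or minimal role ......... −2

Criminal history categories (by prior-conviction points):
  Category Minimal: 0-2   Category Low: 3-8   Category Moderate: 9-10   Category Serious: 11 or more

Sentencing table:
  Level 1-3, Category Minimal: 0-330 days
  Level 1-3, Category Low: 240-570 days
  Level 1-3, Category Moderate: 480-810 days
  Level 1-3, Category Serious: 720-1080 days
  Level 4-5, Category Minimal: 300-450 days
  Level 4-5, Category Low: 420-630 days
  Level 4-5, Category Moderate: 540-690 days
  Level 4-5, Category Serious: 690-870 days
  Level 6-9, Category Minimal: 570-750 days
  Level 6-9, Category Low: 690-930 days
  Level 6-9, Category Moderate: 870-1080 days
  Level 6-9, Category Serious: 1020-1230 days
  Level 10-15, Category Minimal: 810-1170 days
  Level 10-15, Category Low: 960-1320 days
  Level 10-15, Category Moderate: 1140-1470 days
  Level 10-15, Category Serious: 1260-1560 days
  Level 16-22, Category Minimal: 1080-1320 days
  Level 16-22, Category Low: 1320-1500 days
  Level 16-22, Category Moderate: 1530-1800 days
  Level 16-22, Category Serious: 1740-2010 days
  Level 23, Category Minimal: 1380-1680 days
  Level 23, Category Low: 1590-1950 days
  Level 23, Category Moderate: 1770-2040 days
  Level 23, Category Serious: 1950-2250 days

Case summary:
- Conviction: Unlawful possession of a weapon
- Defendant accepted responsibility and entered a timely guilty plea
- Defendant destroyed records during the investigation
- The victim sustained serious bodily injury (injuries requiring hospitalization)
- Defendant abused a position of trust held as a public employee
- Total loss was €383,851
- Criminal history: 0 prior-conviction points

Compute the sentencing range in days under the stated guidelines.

Base offense level for unlawful possession of a weapon: 16.
A1 applies: 16 + 3 = 19.
A2 applies: 19 + 1 = 20.
A3 applies (level before this adjustment is 20 ≥ 17, so +6): 20 + 6 = 26.
A4 applies: 26 + 2 = 28.
A5 applies: 28 − 3 = 25.
Level 25 exceeds the maximum of 23; capped at 23.
Final offense level: 23.
Criminal history: 0 prior points → Category Minimal (0-2).
Level 23 falls in the 23 band.
Grid: Level 23 × Category Minimal = 1380-1680 days.

1380-1680 days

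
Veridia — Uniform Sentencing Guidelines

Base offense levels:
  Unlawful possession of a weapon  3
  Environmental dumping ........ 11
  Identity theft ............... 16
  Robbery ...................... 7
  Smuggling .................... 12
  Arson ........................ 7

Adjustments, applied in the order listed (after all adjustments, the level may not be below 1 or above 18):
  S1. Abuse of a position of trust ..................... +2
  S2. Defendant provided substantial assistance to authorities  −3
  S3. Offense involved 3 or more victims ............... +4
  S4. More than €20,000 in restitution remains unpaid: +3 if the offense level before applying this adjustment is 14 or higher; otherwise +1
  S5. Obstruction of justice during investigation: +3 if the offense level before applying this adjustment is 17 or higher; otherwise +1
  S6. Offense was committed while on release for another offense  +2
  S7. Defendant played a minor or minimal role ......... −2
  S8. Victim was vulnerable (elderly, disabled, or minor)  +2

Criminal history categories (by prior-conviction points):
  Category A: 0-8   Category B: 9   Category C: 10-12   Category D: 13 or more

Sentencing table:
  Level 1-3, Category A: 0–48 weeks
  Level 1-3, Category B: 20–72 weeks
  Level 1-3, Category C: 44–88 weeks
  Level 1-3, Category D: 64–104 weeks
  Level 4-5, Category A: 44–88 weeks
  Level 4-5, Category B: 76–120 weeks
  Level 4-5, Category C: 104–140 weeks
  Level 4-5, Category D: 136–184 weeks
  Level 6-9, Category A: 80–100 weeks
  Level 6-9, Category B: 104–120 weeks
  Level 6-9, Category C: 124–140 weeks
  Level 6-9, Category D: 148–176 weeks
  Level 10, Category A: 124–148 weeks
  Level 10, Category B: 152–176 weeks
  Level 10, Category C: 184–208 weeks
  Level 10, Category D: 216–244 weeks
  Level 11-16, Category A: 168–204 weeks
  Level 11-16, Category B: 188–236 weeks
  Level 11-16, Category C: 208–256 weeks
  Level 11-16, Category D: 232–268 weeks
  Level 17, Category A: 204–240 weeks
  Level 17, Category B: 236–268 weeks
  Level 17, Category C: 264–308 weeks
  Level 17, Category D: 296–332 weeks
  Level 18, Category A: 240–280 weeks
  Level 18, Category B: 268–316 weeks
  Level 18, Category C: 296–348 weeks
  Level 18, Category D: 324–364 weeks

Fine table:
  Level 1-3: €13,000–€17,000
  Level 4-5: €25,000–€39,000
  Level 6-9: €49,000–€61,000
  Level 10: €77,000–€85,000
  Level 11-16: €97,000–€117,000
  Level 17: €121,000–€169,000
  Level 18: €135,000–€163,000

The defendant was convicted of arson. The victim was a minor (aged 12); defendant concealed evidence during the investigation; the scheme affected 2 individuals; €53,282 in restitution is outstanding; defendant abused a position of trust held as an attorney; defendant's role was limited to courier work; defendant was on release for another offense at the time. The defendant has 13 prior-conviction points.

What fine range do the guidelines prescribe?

€97,000–€117,000

Base offense level for arson: 7.
S1 applies: 7 + 2 = 9.
S3 does not apply.
S4 applies (level before this adjustment is 9 < 14, so +1): 9 + 1 = 10.
S5 applies (level before this adjustment is 10 < 17, so +1): 10 + 1 = 11.
S6 applies: 11 + 2 = 13.
S7 applies: 13 − 2 = 11.
S8 applies: 11 + 2 = 13.
Final offense level: 13.
Level 13 falls in the 11-16 band.
Fine table: Level 11-16 → €97,000–€117,000.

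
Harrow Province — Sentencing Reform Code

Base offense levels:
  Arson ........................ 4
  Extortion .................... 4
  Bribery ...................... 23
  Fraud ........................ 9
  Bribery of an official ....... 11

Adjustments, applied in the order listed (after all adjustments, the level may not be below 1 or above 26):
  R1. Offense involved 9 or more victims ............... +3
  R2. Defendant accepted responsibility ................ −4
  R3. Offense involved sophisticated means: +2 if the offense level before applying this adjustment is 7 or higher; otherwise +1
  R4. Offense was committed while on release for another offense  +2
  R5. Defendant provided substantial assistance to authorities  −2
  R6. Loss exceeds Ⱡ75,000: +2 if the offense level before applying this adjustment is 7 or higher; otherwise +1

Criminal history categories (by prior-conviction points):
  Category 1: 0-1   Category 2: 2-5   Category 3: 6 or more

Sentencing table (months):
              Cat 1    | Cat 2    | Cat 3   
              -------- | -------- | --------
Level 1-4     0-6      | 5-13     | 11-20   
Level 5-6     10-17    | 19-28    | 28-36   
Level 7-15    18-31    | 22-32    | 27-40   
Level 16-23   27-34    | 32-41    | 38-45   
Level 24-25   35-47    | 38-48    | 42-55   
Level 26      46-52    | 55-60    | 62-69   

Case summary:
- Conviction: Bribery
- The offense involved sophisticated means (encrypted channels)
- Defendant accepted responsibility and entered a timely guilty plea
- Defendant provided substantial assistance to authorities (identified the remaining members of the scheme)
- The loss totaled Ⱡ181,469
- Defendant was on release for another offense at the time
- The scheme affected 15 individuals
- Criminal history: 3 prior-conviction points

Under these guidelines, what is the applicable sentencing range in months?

Base offense level for bribery: 23.
R1 applies: 23 + 3 = 26.
R2 applies: 26 − 4 = 22.
R3 applies (level before this adjustment is 22 ≥ 7, so +2): 22 + 2 = 24.
R4 applies: 24 + 2 = 26.
R5 applies: 26 − 2 = 24.
R6 applies (level before this adjustment is 24 ≥ 7, so +2): 24 + 2 = 26.
Final offense level: 26.
Criminal history: 3 prior points → Category 2 (2-5).
Level 26 falls in the 26 band.
Grid: Level 26 × Category 2 = 55-60 months.

55-60 months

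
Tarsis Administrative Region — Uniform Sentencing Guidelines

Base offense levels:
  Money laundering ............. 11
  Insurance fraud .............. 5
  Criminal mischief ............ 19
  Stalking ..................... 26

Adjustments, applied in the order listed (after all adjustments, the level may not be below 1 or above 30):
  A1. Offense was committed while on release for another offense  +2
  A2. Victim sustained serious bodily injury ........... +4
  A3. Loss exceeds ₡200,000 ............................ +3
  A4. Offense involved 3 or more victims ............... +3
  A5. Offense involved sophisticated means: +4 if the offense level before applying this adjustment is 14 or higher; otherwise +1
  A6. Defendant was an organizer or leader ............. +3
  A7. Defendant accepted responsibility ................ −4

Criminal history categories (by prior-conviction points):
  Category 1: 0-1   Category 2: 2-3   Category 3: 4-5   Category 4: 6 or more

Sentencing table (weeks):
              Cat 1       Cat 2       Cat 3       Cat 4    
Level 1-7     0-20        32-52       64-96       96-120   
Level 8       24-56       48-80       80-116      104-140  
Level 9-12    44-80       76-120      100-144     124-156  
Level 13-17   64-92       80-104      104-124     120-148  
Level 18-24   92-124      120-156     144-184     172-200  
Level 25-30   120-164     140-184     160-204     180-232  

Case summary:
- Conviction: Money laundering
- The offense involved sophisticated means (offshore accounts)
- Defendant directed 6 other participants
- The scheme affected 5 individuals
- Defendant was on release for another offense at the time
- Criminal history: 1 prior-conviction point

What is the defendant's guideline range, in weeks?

Base offense level for money laundering: 11.
A1 applies: 11 + 2 = 13.
A2 does not apply.
A3 does not apply.
A4 applies: 13 + 3 = 16.
A5 applies (level before this adjustment is 16 ≥ 14, so +4): 16 + 4 = 20.
A6 applies: 20 + 3 = 23.
Final offense level: 23.
Criminal history: 1 prior point → Category 1 (0-1).
Level 23 falls in the 18-24 band.
Grid: Level 18-24 × Category 1 = 92-124 weeks.

92-124 weeks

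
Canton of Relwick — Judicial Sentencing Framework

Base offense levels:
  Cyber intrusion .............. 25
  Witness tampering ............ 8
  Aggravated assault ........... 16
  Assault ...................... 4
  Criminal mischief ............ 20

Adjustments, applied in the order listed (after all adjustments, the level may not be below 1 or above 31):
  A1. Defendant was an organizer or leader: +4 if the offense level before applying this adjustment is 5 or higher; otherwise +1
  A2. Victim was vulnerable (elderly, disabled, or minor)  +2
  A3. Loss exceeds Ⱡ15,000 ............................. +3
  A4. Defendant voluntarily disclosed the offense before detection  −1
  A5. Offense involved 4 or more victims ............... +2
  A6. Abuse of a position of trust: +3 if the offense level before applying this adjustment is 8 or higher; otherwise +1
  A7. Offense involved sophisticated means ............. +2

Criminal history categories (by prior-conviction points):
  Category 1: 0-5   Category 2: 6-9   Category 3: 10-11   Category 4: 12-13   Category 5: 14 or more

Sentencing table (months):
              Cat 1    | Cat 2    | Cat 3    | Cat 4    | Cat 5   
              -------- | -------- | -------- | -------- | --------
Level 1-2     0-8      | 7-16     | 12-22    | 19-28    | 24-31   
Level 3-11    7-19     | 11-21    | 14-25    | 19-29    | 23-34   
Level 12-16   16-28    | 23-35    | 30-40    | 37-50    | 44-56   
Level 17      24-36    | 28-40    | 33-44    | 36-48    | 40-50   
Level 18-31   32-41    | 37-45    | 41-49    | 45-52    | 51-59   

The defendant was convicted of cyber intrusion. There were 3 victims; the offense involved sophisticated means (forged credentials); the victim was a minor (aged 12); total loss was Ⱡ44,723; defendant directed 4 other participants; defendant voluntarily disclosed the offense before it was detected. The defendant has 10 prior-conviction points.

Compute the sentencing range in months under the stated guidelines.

41-49 months

Base offense level for cyber intrusion: 25.
A1 applies (level before this adjustment is 25 ≥ 5, so +4): 25 + 4 = 29.
A2 applies: 29 + 2 = 31.
A3 applies: 31 + 3 = 34.
A4 applies: 34 − 1 = 33.
A5 does not apply.
A6 does not apply.
A7 applies: 33 + 2 = 35.
Level 35 exceeds the maximum of 31; capped at 31.
Final offense level: 31.
Criminal history: 10 prior points → Category 3 (10-11).
Level 31 falls in the 18-31 band.
Grid: Level 18-31 × Category 3 = 41-49 months.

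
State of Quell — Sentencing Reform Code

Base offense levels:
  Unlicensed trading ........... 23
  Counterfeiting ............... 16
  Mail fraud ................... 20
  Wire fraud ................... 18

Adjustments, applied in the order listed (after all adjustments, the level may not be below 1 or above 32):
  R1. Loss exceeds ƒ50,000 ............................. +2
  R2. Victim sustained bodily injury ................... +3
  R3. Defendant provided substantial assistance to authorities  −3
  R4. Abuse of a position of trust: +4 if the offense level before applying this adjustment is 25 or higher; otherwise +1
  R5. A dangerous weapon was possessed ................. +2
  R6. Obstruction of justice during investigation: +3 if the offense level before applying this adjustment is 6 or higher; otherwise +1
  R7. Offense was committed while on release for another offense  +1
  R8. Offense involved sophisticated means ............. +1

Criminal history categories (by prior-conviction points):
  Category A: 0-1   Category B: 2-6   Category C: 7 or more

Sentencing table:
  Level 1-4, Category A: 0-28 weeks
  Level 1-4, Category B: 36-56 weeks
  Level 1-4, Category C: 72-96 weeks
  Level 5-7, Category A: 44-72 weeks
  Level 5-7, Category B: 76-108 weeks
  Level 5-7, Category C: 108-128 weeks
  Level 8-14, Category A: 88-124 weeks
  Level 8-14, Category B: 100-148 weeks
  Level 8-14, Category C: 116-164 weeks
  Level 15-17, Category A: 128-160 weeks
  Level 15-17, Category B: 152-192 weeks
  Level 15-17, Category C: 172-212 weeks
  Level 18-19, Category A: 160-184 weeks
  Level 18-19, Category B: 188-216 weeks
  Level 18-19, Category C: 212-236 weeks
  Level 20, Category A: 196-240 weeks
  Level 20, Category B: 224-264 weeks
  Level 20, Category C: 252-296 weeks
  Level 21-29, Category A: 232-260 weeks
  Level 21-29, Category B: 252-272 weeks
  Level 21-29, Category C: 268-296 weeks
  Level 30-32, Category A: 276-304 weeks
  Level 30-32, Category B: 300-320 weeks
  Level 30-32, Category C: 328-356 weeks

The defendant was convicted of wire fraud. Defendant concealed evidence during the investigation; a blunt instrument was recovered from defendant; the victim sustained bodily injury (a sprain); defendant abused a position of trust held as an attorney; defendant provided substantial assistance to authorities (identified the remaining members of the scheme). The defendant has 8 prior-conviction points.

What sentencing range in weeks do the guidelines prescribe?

268-296 weeks

Base offense level for wire fraud: 18.
R2 applies: 18 + 3 = 21.
R3 applies: 21 − 3 = 18.
R4 applies (level before this adjustment is 18 < 25, so +1): 18 + 1 = 19.
R5 applies: 19 + 2 = 21.
R6 applies (level before this adjustment is 21 ≥ 6, so +3): 21 + 3 = 24.
Final offense level: 24.
Criminal history: 8 prior points → Category C (7+).
Level 24 falls in the 21-29 band.
Grid: Level 21-29 × Category C = 268-296 weeks.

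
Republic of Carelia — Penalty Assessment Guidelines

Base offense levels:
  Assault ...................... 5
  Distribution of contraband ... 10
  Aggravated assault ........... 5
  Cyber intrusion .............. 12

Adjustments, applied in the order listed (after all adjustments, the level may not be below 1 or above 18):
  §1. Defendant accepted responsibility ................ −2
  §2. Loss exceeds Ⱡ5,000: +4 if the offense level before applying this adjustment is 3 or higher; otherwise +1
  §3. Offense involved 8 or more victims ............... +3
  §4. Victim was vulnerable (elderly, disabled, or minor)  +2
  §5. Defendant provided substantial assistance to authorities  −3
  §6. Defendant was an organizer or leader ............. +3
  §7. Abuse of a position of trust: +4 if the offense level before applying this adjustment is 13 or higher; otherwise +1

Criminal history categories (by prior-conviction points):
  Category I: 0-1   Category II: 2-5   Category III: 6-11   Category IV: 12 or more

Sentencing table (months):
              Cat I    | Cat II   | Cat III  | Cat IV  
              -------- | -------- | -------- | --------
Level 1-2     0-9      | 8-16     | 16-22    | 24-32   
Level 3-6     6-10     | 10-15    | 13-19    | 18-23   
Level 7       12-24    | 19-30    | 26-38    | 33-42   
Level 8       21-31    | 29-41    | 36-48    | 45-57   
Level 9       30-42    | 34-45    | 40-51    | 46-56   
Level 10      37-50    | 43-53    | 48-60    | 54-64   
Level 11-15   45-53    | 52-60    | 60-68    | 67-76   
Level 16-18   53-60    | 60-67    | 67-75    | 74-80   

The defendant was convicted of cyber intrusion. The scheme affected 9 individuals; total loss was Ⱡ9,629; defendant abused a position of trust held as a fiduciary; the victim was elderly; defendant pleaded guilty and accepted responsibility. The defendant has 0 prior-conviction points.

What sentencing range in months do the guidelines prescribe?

Base offense level for cyber intrusion: 12.
§1 applies: 12 − 2 = 10.
§2 applies (level before this adjustment is 10 ≥ 3, so +4): 10 + 4 = 14.
§3 applies: 14 + 3 = 17.
§4 applies: 17 + 2 = 19.
§7 applies (level before this adjustment is 19 ≥ 13, so +4): 19 + 4 = 23.
Level 23 exceeds the maximum of 18; capped at 18.
Final offense level: 18.
Criminal history: 0 prior points → Category I (0-1).
Level 18 falls in the 16-18 band.
Grid: Level 16-18 × Category I = 53-60 months.

53-60 months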